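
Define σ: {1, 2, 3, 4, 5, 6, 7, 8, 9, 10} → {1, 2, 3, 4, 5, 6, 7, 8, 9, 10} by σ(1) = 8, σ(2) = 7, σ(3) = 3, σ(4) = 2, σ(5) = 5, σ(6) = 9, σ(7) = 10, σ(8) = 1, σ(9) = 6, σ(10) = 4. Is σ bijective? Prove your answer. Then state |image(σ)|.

10

The values 8, 7, 3, 2, 5, 9, 10, 1, 6, 4 are a permutation of {1, 2, 3, 4, 5, 6, 7, 8, 9, 10}: each element appears exactly once.
So σ is injective and surjective, hence bijective.
The image of σ is {1, 2, 3, 4, 5, 6, 7, 8, 9, 10}, which has 10 elements.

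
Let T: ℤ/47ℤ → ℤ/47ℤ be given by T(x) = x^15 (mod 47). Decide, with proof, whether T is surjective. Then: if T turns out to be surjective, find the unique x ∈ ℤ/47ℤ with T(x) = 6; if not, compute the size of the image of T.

42

Since 47 is prime, the nonzero elements of ℤ/47ℤ form a cyclic group of order 46.
As gcd(15, 46) = 1, raising to the 15th power is a bijection on this group: if x_1^15 ≡ x_2^15 then (x_1x_2^{−1})^15 = 1, and the only element of order dividing gcd(15, 46) = 1 is 1, so x_1 = x_2.
With T(0) = 0 this makes T injective on all of ℤ/47ℤ, hence bijective (finite equal-size domain and codomain). In particular T is surjective.
Since T is surjective, we find the preimage of 6. The inverse of x ↦ x^15 on (ℤ/47ℤ)^× is x ↦ x^43, because 15·43 = 645 = 14·46 + 1 ≡ 1 (mod 46) and x^{46} = 1 for x ≠ 0 (Fermat). So T⁻¹(6) = 6^43 mod 47.
Repeated squaring mod 47: 6^1 ≡ 6, 6^2 ≡ 6² = 36, 6^4 ≡ 36² = 1296 ≡ 27, 6^8 ≡ 27² = 729 ≡ 24, 6^16 ≡ 24² = 576 ≡ 12, 6^32 ≡ 12² = 144 ≡ 3. Since 43 = 32 + 8 + 2 + 1, 6^43 ≡ 3·24·36·6: 3·24 = 72 ≡ 25, then 25·36 = 900 ≡ 7, then 7·6 = 42. So 6^43 ≡ 42 (mod 47).
Hence T⁻¹(6) = 42.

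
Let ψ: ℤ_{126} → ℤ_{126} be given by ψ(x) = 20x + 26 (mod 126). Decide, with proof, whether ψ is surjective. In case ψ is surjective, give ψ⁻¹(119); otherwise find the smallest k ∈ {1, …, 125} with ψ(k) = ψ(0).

Since gcd(20, 126) = 2, we have 20x ≡ 0 (mod 2) for all x, so ψ(x) ≡ 0 (mod 2).
But 1 ≢ 0 (mod 2), so 1 ∈ ℤ_{126} has no preimage. So ψ is not surjective.
Since ψ is not surjective, we find the least positive k with ψ(k) = ψ(0): this means 20k ≡ 0 (mod 126), i.e. 126 ∣ 20k. Since gcd(20, 126) = 2, dividing through by 2 this holds exactly when 63 ∣ 10k, and as gcd(10, 63) = 1, exactly when 63 ∣ k.
The smallest positive such k is 63.

63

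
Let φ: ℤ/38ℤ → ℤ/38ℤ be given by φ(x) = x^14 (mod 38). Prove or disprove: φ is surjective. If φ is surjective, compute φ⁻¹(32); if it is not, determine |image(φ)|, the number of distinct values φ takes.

φ(18): Repeated squaring mod 38: 18^1 ≡ 18, 18^2 ≡ 18² = 324 ≡ 20, 18^4 ≡ 20² = 400 ≡ 20, 18^8 ≡ 20² = 400 ≡ 20. Since 14 = 8 + 4 + 2, 18^14 ≡ 20·20·20: 20·20 = 400 ≡ 20, then 20·20 = 400 ≡ 20. So 18^14 ≡ 20 (mod 38).
φ(20): Repeated squaring mod 38: 20^1 ≡ 20, 20^2 ≡ 20² = 400 ≡ 20, 20^4 ≡ 20² = 400 ≡ 20, 20^8 ≡ 20² = 400 ≡ 20. Since 14 = 8 + 4 + 2, 20^14 ≡ 20·20·20: 20·20 = 400 ≡ 20, then 20·20 = 400 ≡ 20. So 20^14 ≡ 20 (mod 38).
So φ(18) = φ(20) = 20 while 18 ≠ 20, so φ is not injective.
A non-injective map from the 38-element set ℤ/38ℤ to itself takes at most 37 distinct values, so it cannot be surjective. Thus φ is not surjective.
Since φ is not surjective, we determine |image(φ)|. Computing x^14 mod 38 for each x (by repeated squaring, reducing mod 38 at every step), the values φ(0), φ(1), …, φ(37) are: 0, 1, 6, 23, 36, 9, 24, 11, 26, 35, 16, 7, 30, 5, 28, 17, 4, 25, 20, 19, 20, 25, 4, 17, 28, 5, 30, 7, 16, 35, 26, 11, 24, 9, 36, 23, 6, 1.
The distinct values are {0, 1, 4, 5, 6, 7, 9, 11, 16, 17, 19, 20, 23, 24, 25, 26, 28, 30, 35, 36}; there are 20 of them.

20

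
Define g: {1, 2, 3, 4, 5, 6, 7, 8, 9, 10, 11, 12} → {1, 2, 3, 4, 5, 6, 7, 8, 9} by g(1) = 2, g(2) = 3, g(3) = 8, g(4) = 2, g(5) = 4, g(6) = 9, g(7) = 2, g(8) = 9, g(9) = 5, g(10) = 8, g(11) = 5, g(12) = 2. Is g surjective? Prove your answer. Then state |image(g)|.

6

No element maps to 1, so g is not surjective.
The image of g is {2, 3, 4, 5, 8, 9}, which has 6 elements.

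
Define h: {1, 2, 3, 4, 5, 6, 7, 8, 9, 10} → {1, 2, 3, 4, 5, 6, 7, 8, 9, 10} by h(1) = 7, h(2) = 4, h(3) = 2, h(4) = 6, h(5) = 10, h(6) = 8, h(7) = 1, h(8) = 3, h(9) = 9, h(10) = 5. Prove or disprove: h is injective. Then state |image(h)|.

10

The values h(1), …, h(10) are 7, 4, 2, 6, 10, 8, 1, 3, 9, 5 — all distinct.
So h(u) = h(v) only when u = v, and h is injective.
The image of h is {1, 2, 3, 4, 5, 6, 7, 8, 9, 10}, which has 10 elements.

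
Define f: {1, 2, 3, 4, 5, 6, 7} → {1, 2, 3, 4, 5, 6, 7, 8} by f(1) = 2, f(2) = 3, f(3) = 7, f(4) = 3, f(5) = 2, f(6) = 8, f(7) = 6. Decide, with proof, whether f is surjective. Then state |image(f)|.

5

No element maps to 1, so f is not surjective.
The image of f is {2, 3, 6, 7, 8}, which has 5 elements.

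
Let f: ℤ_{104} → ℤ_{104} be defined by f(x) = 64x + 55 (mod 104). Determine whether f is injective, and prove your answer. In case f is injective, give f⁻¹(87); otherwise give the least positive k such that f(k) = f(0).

We have gcd(64, 104) = 8 > 1. Taking u = 0 and v = 13: f(0) = 55 and f(13) = 64·13 + 55 = 887 ≡ 55 (mod 104).
So f(0) = f(13) while 0 ≠ 13, so f is not injective.
Since f is not injective, we find the least positive k with f(k) = f(0): this means 64k ≡ 0 (mod 104), i.e. 104 ∣ 64k. Since gcd(64, 104) = 8, dividing through by 8 this holds exactly when 13 ∣ 8k, and as gcd(8, 13) = 1, exactly when 13 ∣ k.
The smallest positive such k is 13.

13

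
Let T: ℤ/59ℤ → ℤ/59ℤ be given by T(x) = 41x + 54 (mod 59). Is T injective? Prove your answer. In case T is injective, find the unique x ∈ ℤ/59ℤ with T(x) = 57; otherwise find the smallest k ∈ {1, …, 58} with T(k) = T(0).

Suppose T(u) = T(v) in ℤ/59ℤ. Then 41u + 54 ≡ 41v + 54 (mod 59), therefore 41(u − v) ≡ 0 (mod 59).
Since gcd(41, 59) = 1, 41 is invertible modulo 59, therefore u − v ≡ 0 (mod 59), i.e. u = v.
Thus T is injective.
We now compute 41⁻¹ mod 59 explicitly. Euclid's algorithm: 59 = 1·41 + 18, 41 = 2·18 + 5, 18 = 3·5 + 3, 5 = 1·3 + 2, 3 = 1·2 + 1; back-substituting gives 1 = 36·41 − 25·59, so 41⁻¹ ≡ 36 (mod 59).
Since T is injective, we find T⁻¹(57): we need 41x ≡ 57 − 54 ≡ 3 (mod 59). Using 41⁻¹ = 36: x ≡ 36·3 = 108 = 1·59 + 49, so x = 49.
Check: T(49) = 41·49 + 54 = 2063 = 34·59 + 57 ≡ 57 (mod 59).

49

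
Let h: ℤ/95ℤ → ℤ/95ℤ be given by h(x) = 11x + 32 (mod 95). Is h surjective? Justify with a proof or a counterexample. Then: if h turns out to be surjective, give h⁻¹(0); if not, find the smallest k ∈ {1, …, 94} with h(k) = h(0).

By definition, h is surjective if every y in the codomain equals h(x) for some x in the domain.
Since gcd(11, 95) = 1, 11 is invertible modulo 95. Euclid's algorithm: 95 = 8·11 + 7, 11 = 1·7 + 4, 7 = 1·4 + 3, 4 = 1·3 + 1; back-substituting gives 1 = 26·11 − 3·95, so 11⁻¹ ≡ 26 (mod 95).
Then y ↦ 26(y − 32) is a two-sided inverse to h, so every y ∈ ℤ/95ℤ has a preimage.
Thus h is surjective.
Since h is surjective, we compute h⁻¹(0): solve 11x + 32 ≡ 0 (mod 95), i.e. 11x ≡ 63 (mod 95).
Multiplying by 11⁻¹ = 26 gives x ≡ 26·63 = 1638 = 17·95 + 23 ≡ 23 (mod 95).
Check: h(23) = 11·23 + 32 = 285 = 3·95 + 0 ≡ 0 (mod 95).

23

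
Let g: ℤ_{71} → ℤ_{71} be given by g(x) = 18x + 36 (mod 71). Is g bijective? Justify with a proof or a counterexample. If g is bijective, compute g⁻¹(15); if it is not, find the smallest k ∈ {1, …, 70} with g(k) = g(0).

58

If g(u) = g(v), then 18u ≡ 18v (mod 71). Because gcd(18, 71) = 1, we may cancel 18 to get u ≡ v (mod 71).
We now compute 18⁻¹ mod 71 explicitly. Euclid's algorithm: 71 = 3·18 + 17, 18 = 1·17 + 1; back-substituting gives 1 = 4·18 − 1·71, so 18⁻¹ ≡ 4 (mod 71).
Then y ↦ 4(y − 36) is a two-sided inverse to g, so every y ∈ ℤ_{71} has a preimage.
Therefore g is bijective.
Since g is bijective, we find g⁻¹(15): we need 18x ≡ 15 − 36 ≡ 50 (mod 71). Using 18⁻¹ = 4: x ≡ 4·50 = 200 = 2·71 + 58, so x = 58.
Check: g(58) = 18·58 + 36 = 1080 = 15·71 + 15 ≡ 15 (mod 71).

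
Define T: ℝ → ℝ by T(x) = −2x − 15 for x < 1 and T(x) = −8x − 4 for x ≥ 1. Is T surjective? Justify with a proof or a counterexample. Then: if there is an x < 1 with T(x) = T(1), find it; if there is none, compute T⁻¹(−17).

-3/2

Both pieces are strictly decreasing (slopes −2 and −8), so each is injective on its own interval.
The left piece maps (−∞, 1) onto (−17, ∞); the right piece maps [1, ∞) onto (−∞, −12].
The union (−17, ∞) ∪ (−∞, −12] covers ℝ, so T is surjective.
For the follow-up: the images overlap, so an x < 1 with T(x) = T(1) exists. T(1) = −12; solving −2x − 15 = −12 for x < 1 gives x = (−12 + 15)/(−2) = −3/2.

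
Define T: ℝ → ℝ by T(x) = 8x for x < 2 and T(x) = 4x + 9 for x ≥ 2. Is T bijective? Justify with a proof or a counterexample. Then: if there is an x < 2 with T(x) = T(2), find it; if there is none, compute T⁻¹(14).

Both pieces are strictly increasing (slopes 8 and 4), so each is injective on its own interval.
The left piece maps (−∞, 2) onto (−∞, 16); the right piece maps [2, ∞) onto [17, ∞).
The images leave a gap (16 has no preimage), so T is not surjective, hence not bijective.
Because the two images are disjoint, no x < 2 has T(x) = T(2), so we compute T⁻¹(14): 14 lies in (−∞, 16), so solve 8x = 14: x = (14 − 0)/8 = 7/4.

7/4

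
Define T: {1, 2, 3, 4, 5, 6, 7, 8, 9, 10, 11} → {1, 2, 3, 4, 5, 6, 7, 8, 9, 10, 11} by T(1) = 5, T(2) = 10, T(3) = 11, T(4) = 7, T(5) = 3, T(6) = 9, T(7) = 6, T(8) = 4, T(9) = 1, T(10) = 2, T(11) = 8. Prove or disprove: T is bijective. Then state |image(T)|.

The values 5, 10, 11, 7, 3, 9, 6, 4, 1, 2, 8 are a permutation of {1, 2, 3, 4, 5, 6, 7, 8, 9, 10, 11}: each element appears exactly once.
So T is injective and surjective, hence bijective.
The image of T is {1, 2, 3, 4, 5, 6, 7, 8, 9, 10, 11}, which has 11 elements.

11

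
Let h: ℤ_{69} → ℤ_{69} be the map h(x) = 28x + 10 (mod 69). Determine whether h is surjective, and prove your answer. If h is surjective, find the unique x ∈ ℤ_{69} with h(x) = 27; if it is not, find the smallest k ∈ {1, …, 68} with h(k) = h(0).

Since gcd(28, 69) = 1, 28 is invertible modulo 69. Euclid's algorithm: 69 = 2·28 + 13, 28 = 2·13 + 2, 13 = 6·2 + 1; back-substituting gives 1 = 37·28 − 15·69, so 28⁻¹ ≡ 37 (mod 69).
Then y ↦ 37(y − 10) is a two-sided inverse to h, so every y ∈ ℤ_{69} has a preimage.
Therefore h is surjective.
Since h is surjective, we find h⁻¹(27): we need 28x ≡ 27 − 10 ≡ 17 (mod 69). Using 28⁻¹ = 37: x ≡ 37·17 = 629 = 9·69 + 8, so x = 8.
Check: h(8) = 28·8 + 10 = 234 = 3·69 + 27 ≡ 27 (mod 69).

8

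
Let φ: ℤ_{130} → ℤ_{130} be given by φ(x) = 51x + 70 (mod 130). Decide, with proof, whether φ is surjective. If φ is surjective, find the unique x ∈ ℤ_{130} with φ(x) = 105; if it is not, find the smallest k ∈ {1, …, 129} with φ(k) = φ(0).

95

Since gcd(51, 130) = 1, 51 is invertible modulo 130. Euclid's algorithm: 130 = 2·51 + 28, 51 = 1·28 + 23, 28 = 1·23 + 5, 23 = 4·5 + 3, 5 = 1·3 + 2, 3 = 1·2 + 1; back-substituting gives 1 = 51·51 − 20·130, so 51⁻¹ ≡ 51 (mod 130).
Then y ↦ 51(y − 70) is a two-sided inverse to φ, so every y ∈ ℤ_{130} has a preimage.
Therefore φ is surjective.
Since φ is surjective, we find φ⁻¹(105): we need 51x ≡ 105 − 70 ≡ 35 (mod 130). Using 51⁻¹ = 51: x ≡ 51·35 = 1785 = 13·130 + 95, so x = 95.
Check: φ(95) = 51·95 + 70 = 4915 = 37·130 + 105 ≡ 105 (mod 130).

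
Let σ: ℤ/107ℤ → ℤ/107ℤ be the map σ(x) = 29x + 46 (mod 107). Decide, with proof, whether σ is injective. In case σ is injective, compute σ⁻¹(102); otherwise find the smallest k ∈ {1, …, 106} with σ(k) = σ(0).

13

If σ(s) = σ(t), then 29s ≡ 29t (mod 107). Because gcd(29, 107) = 1, we may cancel 29 to get s ≡ t (mod 107).
So σ is injective.
We now compute 29⁻¹ mod 107 explicitly. Euclid's algorithm: 107 = 3·29 + 20, 29 = 1·20 + 9, 20 = 2·9 + 2, 9 = 4·2 + 1; back-substituting gives 1 = 48·29 − 13·107, so 29⁻¹ ≡ 48 (mod 107).
Since σ is injective, we compute σ⁻¹(102): solve 29x + 46 ≡ 102 (mod 107), i.e. 29x ≡ 56 (mod 107).
Multiplying by 29⁻¹ = 48 gives x ≡ 48·56 = 2688 = 25·107 + 13 ≡ 13 (mod 107).
Check: σ(13) = 29·13 + 46 = 423 = 3·107 + 102 ≡ 102 (mod 107).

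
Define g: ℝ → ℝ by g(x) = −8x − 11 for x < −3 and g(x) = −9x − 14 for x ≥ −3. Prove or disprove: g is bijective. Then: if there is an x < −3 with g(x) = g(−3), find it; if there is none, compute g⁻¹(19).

Both pieces are strictly decreasing (slopes −8 and −9), so each is injective on its own interval.
The left piece maps (−∞, −3) onto (13, ∞); the right piece maps [−3, ∞) onto (−∞, 13].
Since 13 = 13, the images partition ℝ: g is injective and surjective, hence bijective.
Because the two images are disjoint, no x < −3 has g(x) = g(−3), so we compute g⁻¹(19): 19 lies in (13, ∞), so solve −8x − 11 = 19: x = (19 + 11)/(−8) = −15/4.

-15/4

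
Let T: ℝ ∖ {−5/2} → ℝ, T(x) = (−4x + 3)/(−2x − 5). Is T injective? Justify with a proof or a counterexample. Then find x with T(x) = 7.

Suppose T(x_1) = T(x_2). Cross-multiplying: (−4x_1 + 3)(−2x_2 − 5) = (−4x_2 + 3)(−2x_1 − 5).
Expanding both sides and cancelling the symmetric terms leaves 26·(x_1 − x_2) = 0. Since 26 ≠ 0, x_1 = x_2. Therefore T is injective.
Solving T(x) = 7: cross-multiplying gives −4x + 3 = 7(−2x − 5), which rearranges to 10x = −38, so x = −19/5.

-19/5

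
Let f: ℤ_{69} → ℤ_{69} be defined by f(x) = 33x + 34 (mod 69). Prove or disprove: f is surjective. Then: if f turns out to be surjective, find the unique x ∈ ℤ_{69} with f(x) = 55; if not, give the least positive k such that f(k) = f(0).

23

Recall that surjectivity means every element of the codomain has a preimage under f.
Since gcd(33, 69) = 3, we have 33x ≡ 0 (mod 3) for all x, so f(x) ≡ 1 (mod 3).
But 0 ≢ 1 (mod 3), so 0 ∈ ℤ_{69} has no preimage. Therefore f is not surjective.
Since f is not surjective, we find the least positive k with f(k) = f(0): this means 33k ≡ 0 (mod 69), i.e. 69 ∣ 33k. Since gcd(33, 69) = 3, dividing through by 3 this holds exactly when 23 ∣ 11k, and as gcd(11, 23) = 1, exactly when 23 ∣ k.
The smallest positive such k is 23.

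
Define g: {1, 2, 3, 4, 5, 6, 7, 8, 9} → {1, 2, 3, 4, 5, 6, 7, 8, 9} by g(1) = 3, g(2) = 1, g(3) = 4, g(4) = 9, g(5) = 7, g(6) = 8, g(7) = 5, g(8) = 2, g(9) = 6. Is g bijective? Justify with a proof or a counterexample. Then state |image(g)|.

The values 3, 1, 4, 9, 7, 8, 5, 2, 6 are a permutation of {1, 2, 3, 4, 5, 6, 7, 8, 9}: each element appears exactly once.
So g is injective and surjective, hence bijective.
The image of g is {1, 2, 3, 4, 5, 6, 7, 8, 9}, which has 9 elements.

9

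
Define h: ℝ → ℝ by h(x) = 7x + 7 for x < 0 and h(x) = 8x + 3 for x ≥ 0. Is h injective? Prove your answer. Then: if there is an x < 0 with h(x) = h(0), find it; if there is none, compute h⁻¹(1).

Both pieces are strictly increasing (slopes 7 and 8), so each is injective on its own interval.
The left piece maps (−∞, 0) onto (−∞, 7); the right piece maps [0, ∞) onto [3, ∞).
These images overlap. In particular h(0) = 3 (right piece), and solving 7x + 7 = 3 on the left piece gives x = −4/7 < 0.
So h(−4/7) = h(0) with −4/7 ≠ 0, and h is not injective. This x = −4/7 is the requested value below 0.

-4/7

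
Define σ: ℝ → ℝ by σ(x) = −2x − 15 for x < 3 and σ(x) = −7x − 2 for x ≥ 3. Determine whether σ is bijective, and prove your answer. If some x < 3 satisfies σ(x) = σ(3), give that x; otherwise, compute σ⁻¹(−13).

Both pieces are strictly decreasing (slopes −2 and −7), so each is injective on its own interval.
The left piece maps (−∞, 3) onto (−21, ∞); the right piece maps [3, ∞) onto (−∞, −23].
The images leave a gap (−21 has no preimage), so σ is not surjective, hence not bijective.
Because the two images are disjoint, no x < 3 has σ(x) = σ(3), so we compute σ⁻¹(−13): −13 lies in (−21, ∞), so solve −2x − 15 = −13: x = (−13 + 15)/(−2) = −1.

-1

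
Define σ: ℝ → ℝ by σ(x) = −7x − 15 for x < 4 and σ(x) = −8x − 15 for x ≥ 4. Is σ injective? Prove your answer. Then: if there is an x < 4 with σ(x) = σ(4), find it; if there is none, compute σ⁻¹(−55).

Both pieces are strictly decreasing (slopes −7 and −8), so each is injective on its own interval.
The left piece maps (−∞, 4) onto (−43, ∞); the right piece maps [4, ∞) onto (−∞, −47].
These images are disjoint, so no value is attained by both pieces. Therefore σ is injective.
Because the two images are disjoint, no x < 4 has σ(x) = σ(4), so we compute σ⁻¹(−55): −55 lies in (−∞, −47], so solve −8x − 15 = −55: x = (−55 + 15)/(−8) = 5.

5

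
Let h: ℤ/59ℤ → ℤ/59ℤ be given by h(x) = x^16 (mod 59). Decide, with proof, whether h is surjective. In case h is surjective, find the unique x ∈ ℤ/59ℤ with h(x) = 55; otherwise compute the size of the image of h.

h(29): Repeated squaring mod 59: 29^1 ≡ 29, 29^2 ≡ 29² = 841 ≡ 15, 29^4 ≡ 15² = 225 ≡ 48, 29^8 ≡ 48² = 2304 ≡ 3, 29^16 ≡ 3² = 9. So 29^16 ≡ 9 (mod 59).
h(30): Repeated squaring mod 59: 30^1 ≡ 30, 30^2 ≡ 30² = 900 ≡ 15, 30^4 ≡ 15² = 225 ≡ 48, 30^8 ≡ 48² = 2304 ≡ 3, 30^16 ≡ 3² = 9. So 30^16 ≡ 9 (mod 59).
So h(29) = h(30) = 9 while 29 ≠ 30, so h is not injective.
A non-injective map from the 59-element set ℤ/59ℤ to itself takes at most 58 distinct values, so it cannot be surjective. Therefore h is not surjective.
Since h is not surjective, we determine |image(h)|. Computing x^16 mod 59 for each x (by repeated squaring, reducing mod 59 at every step), the values h(0), h(1), …, h(58) are: 0, 1, 46, 26, 51, 19, 16, 15, 45, 27, 48, 12, 28, 35, 41, 22, 5, 4, 3, 29, 25, 36, 21, 20, 49, 7, 17, 53, 57, 9, 9, 57, 53, 17, 7, 49, 20, 21, 36, 25, 29, 3, 4, 5, 22, 41, 35, 28, 12, 48, 27, 45, 15, 16, 19, 51, 26, 46, 1.
The distinct values are {0, 1, 3, 4, 5, 7, 9, 12, 15, 16, 17, 19, 20, 21, 22, 25, 26, 27, 28, 29, 35, 36, 41, 45, 46, 48, 49, 51, 53, 57}; there are 30 of them.

30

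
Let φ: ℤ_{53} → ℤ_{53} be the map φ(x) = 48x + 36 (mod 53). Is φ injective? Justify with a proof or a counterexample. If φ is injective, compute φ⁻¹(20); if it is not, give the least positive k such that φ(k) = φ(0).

Suppose φ(u) = φ(v) in ℤ_{53}. Then 48u + 36 ≡ 48v + 36 (mod 53), so 48(u − v) ≡ 0 (mod 53).
Since gcd(48, 53) = 1, 48 is invertible modulo 53, therefore u − v ≡ 0 (mod 53), i.e. u = v.
Thus φ is injective.
We now compute 48⁻¹ mod 53 explicitly. Euclid's algorithm: 53 = 1·48 + 5, 48 = 9·5 + 3, 5 = 1·3 + 2, 3 = 1·2 + 1; back-substituting gives 1 = 21·48 − 19·53, so 48⁻¹ ≡ 21 (mod 53).
Since φ is injective, we compute φ⁻¹(20): solve 48x + 36 ≡ 20 (mod 53), i.e. 48x ≡ 37 (mod 53).
Multiplying by 48⁻¹ = 21 gives x ≡ 21·37 = 777 = 14·53 + 35 ≡ 35 (mod 53).
Check: φ(35) = 48·35 + 36 = 1716 = 32·53 + 20 ≡ 20 (mod 53).

35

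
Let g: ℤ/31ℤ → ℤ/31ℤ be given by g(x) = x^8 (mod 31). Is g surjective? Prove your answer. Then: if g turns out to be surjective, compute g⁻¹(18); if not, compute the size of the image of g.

16

g(15): Repeated squaring mod 31: 15^1 ≡ 15, 15^2 ≡ 15² = 225 ≡ 8, 15^4 ≡ 8² = 64 ≡ 2, 15^8 ≡ 2² = 4. So 15^8 ≡ 4 (mod 31).
g(16): Repeated squaring mod 31: 16^1 ≡ 16, 16^2 ≡ 16² = 256 ≡ 8, 16^4 ≡ 8² = 64 ≡ 2, 16^8 ≡ 2² = 4. So 16^8 ≡ 4 (mod 31).
So g(15) = g(16) = 4 while 15 ≠ 16, thus g is not injective.
A non-injective map from the 31-element set ℤ/31ℤ to itself takes at most 30 distinct values, so it cannot be surjective. Therefore g is not surjective.
Since g is not surjective, we determine |image(g)|. Computing x^8 mod 31 for each x (by repeated squaring, reducing mod 31 at every step), the values g(0), g(1), …, g(30) are: 0, 1, 8, 20, 2, 25, 5, 10, 16, 28, 14, 19, 9, 7, 18, 4, 4, 18, 7, 9, 19, 14, 28, 16, 10, 5, 25, 2, 20, 8, 1.
The distinct values are {0, 1, 2, 4, 5, 7, 8, 9, 10, 14, 16, 18, 19, 20, 25, 28}; there are 16 of them.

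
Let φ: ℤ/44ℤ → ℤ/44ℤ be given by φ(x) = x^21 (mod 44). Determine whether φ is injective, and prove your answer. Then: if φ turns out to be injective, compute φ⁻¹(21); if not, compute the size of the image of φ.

33

φ(0) = 0^21 = 0.
φ(22): Repeated squaring mod 44: 22^1 ≡ 22, 22^2 ≡ 22² = 484 ≡ 0, 22^4 ≡ 0² = 0, 22^8 ≡ 0² = 0, 22^16 ≡ 0² = 0. Since 21 = 16 + 4 + 1, 22^21 ≡ 0·0·22: 0·0 = 0, then 0·22 = 0. So 22^21 ≡ 0 (mod 44).
So φ(0) = φ(22) = 0 while 0 ≠ 22, thus φ is not injective.
Since φ is not injective, we determine |image(φ)|. Computing x^21 mod 44 for each x (by repeated squaring, reducing mod 44 at every step), the values φ(0), φ(1), …, φ(43) are: 0, 1, 24, 3, 4, 5, 28, 7, 8, 9, 32, 11, 12, 13, 36, 15, 16, 17, 40, 19, 20, 21, 0, 23, 24, 25, 4, 27, 28, 29, 8, 31, 32, 33, 12, 35, 36, 37, 16, 39, 40, 41, 20, 43.
The distinct values are {0, 1, 3, 4, 5, 7, 8, 9, 11, 12, 13, 15, 16, 17, 19, 20, 21, 23, 24, 25, 27, 28, 29, 31, 32, 33, 35, 36, 37, 39, 40, 41, 43}; there are 33 of them.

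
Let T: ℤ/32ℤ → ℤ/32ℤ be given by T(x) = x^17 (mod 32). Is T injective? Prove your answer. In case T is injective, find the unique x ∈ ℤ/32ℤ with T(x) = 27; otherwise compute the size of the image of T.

17

T(0) = 0^17 = 0.
T(2): Repeated squaring mod 32: 2^1 ≡ 2, 2^2 ≡ 2² = 4, 2^4 ≡ 4² = 16, 2^8 ≡ 16² = 256 ≡ 0, 2^16 ≡ 0² = 0. Since 17 = 16 + 1, 2^17 ≡ 0·2: 0·2 = 0. So 2^17 ≡ 0 (mod 32).
So T(0) = T(2) = 0 while 0 ≠ 2, therefore T is not injective.
Since T is not injective, we determine |image(T)|. Computing x^17 mod 32 for each x (by repeated squaring, reducing mod 32 at every step), the values T(0), T(1), …, T(31) are: 0, 1, 0, 3, 0, 5, 0, 7, 0, 9, 0, 11, 0, 13, 0, 15, 0, 17, 0, 19, 0, 21, 0, 23, 0, 25, 0, 27, 0, 29, 0, 31.
The distinct values are {0, 1, 3, 5, 7, 9, 11, 13, 15, 17, 19, 21, 23, 25, 27, 29, 31}; there are 17 of them.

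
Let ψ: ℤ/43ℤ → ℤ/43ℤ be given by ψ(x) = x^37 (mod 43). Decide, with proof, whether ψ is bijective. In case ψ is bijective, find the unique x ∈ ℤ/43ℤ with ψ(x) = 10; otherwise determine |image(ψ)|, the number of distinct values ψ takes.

Since 43 is prime, the nonzero elements of ℤ/43ℤ form a cyclic group of order 42.
As gcd(37, 42) = 1, raising to the 37th power is a bijection on this group: if a^37 ≡ b^37 then (ab^{−1})^37 = 1, and the only element of order dividing gcd(37, 42) = 1 is 1, so a = b.
With ψ(0) = 0 this makes ψ injective on all of ℤ/43ℤ, hence bijective (finite equal-size domain and codomain). In particular ψ is bijective.
Since ψ is bijective, we find the preimage of 10. The inverse of x ↦ x^37 on (ℤ/43ℤ)^× is x ↦ x^25, because 37·25 = 925 = 22·42 + 1 ≡ 1 (mod 42) and x^{42} = 1 for x ≠ 0 (Fermat). So ψ⁻¹(10) = 10^25 mod 43.
Repeated squaring mod 43: 10^1 ≡ 10, 10^2 ≡ 10² = 100 ≡ 14, 10^4 ≡ 14² = 196 ≡ 24, 10^8 ≡ 24² = 576 ≡ 17, 10^16 ≡ 17² = 289 ≡ 31. Since 25 = 16 + 8 + 1, 10^25 ≡ 31·17·10: 31·17 = 527 ≡ 11, then 11·10 = 110 ≡ 24. So 10^25 ≡ 24 (mod 43).
Hence ψ⁻¹(10) = 24.

24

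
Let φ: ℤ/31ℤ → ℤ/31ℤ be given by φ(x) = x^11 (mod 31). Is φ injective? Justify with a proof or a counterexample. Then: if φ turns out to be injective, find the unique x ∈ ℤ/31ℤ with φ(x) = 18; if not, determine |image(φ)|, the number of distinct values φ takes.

28

Since 31 is prime, the nonzero elements of ℤ/31ℤ form a cyclic group of order 30.
As gcd(11, 30) = 1, raising to the 11th power is a bijection on this group: if u^11 ≡ v^11 then (uv^{−1})^11 = 1, and the only element of order dividing gcd(11, 30) = 1 is 1, so u = v.
With φ(0) = 0 this makes φ injective on all of ℤ/31ℤ, hence bijective (finite equal-size domain and codomain). In particular φ is injective.
Since φ is injective, we find the preimage of 18. The inverse of x ↦ x^11 on (ℤ/31ℤ)^× is x ↦ x^11, because 11·11 = 121 = 4·30 + 1 ≡ 1 (mod 30) and x^{30} = 1 for x ≠ 0 (Fermat). So φ⁻¹(18) = 18^11 mod 31.
Repeated squaring mod 31: 18^1 ≡ 18, 18^2 ≡ 18² = 324 ≡ 14, 18^4 ≡ 14² = 196 ≡ 10, 18^8 ≡ 10² = 100 ≡ 7. Since 11 = 8 + 2 + 1, 18^11 ≡ 7·14·18: 7·14 = 98 ≡ 5, then 5·18 = 90 ≡ 28. So 18^11 ≡ 28 (mod 31).
Hence φ⁻¹(18) = 28.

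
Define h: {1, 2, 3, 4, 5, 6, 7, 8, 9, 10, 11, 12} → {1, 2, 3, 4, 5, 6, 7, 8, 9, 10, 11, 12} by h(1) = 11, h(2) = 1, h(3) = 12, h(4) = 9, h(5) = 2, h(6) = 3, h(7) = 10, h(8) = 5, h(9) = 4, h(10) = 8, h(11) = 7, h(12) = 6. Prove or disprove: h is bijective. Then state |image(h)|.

The values 11, 1, 12, 9, 2, 3, 10, 5, 4, 8, 7, 6 are a permutation of {1, 2, 3, 4, 5, 6, 7, 8, 9, 10, 11, 12}: each element appears exactly once.
So h is injective and surjective, hence bijective.
The image of h is {1, 2, 3, 4, 5, 6, 7, 8, 9, 10, 11, 12}, which has 12 elements.

12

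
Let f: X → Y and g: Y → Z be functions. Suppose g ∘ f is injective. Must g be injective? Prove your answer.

No. Take X = {0, 1, 2}, Y = {0, 1, 2, 3}, Z = {0, 1, 2, 3}, f(a) = a for each a ∈ X, and g(b) = 2 if b ∈ {2, 3} else g(b) = b.
Then g ∘ f = f is injective (X ⊂ Y and f is the inclusion), but g(2) = g(3) = 2 with 2 ≠ 3, so g is not injective.

not injective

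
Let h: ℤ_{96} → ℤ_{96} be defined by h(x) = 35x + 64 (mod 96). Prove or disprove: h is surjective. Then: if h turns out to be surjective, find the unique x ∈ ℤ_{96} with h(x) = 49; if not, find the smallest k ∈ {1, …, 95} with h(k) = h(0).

27

By definition, h is surjective if every y in the codomain equals h(x) for some x in the domain.
Since gcd(35, 96) = 1, 35 is invertible modulo 96. Euclid's algorithm: 96 = 2·35 + 26, 35 = 1·26 + 9, 26 = 2·9 + 8, 9 = 1·8 + 1; back-substituting gives 1 = 11·35 − 4·96, so 35⁻¹ ≡ 11 (mod 96).
Then y ↦ 11(y − 64) is a two-sided inverse to h, so every y ∈ ℤ_{96} has a preimage.
Therefore h is surjective.
Since h is surjective, we compute h⁻¹(49): solve 35x + 64 ≡ 49 (mod 96), i.e. 35x ≡ 81 (mod 96).
Multiplying by 35⁻¹ = 11 gives x ≡ 11·81 = 891 = 9·96 + 27 ≡ 27 (mod 96).
Check: h(27) = 35·27 + 64 = 1009 = 10·96 + 49 ≡ 49 (mod 96).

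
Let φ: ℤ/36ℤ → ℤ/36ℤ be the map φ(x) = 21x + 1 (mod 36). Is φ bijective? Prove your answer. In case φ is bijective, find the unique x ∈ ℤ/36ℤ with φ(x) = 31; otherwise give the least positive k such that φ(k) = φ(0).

Recall: φ is injective if φ(s) = φ(t) implies s = t.
We have gcd(21, 36) = 3 > 1. Taking s = 0 and t = 12: φ(0) = 1 and φ(12) = 21·12 + 1 = 253 ≡ 1 (mod 36).
So φ(0) = φ(12) while 0 ≠ 12, so φ is not injective, hence not bijective.
Since φ is not bijective, we find the least positive k with φ(k) = φ(0): this means 21k ≡ 0 (mod 36), i.e. 36 ∣ 21k. Since gcd(21, 36) = 3, dividing through by 3 this holds exactly when 12 ∣ 7k, and as gcd(7, 12) = 1, exactly when 12 ∣ k.
The smallest positive such k is 12.

12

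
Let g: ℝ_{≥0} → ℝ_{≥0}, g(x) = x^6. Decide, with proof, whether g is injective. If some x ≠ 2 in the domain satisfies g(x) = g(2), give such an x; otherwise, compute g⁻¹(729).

3

On ℝ_{≥0}, x ↦ x^6 is strictly increasing, so g(x_1) = g(x_2) forces x_1 = x_2. Thus g is injective.
Since x ↦ x^6 is strictly increasing on ℝ_{≥0}, it is injective there, so no x ≠ 2 in the domain has g(x) = g(2). We therefore compute g⁻¹(729) = 729^{1/6} = 3 (indeed 3^6 = 729).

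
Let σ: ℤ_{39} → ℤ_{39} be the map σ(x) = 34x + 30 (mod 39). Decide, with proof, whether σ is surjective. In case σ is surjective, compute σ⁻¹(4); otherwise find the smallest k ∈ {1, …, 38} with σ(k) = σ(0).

By definition, σ is surjective if every y in the codomain equals σ(x) for some x in the domain.
Since gcd(34, 39) = 1, 34 is invertible modulo 39. Euclid's algorithm: 39 = 1·34 + 5, 34 = 6·5 + 4, 5 = 1·4 + 1; back-substituting gives 1 = 31·34 − 27·39, so 34⁻¹ ≡ 31 (mod 39).
Then y ↦ 31(y − 30) is a two-sided inverse to σ, so every y ∈ ℤ_{39} has a preimage.
Thus σ is surjective.
Since σ is surjective, we compute σ⁻¹(4): solve 34x + 30 ≡ 4 (mod 39), i.e. 34x ≡ 13 (mod 39).
Multiplying by 34⁻¹ = 31 gives x ≡ 31·13 = 403 = 10·39 + 13 ≡ 13 (mod 39).
Check: σ(13) = 34·13 + 30 = 472 = 12·39 + 4 ≡ 4 (mod 39).

13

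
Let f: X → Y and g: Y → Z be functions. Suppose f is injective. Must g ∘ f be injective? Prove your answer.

No. Take X = Y = Z = {1, 2}, f = identity (injective), and g(x) = 1 for every x.
Then (g ∘ f)(1) = 1 = (g ∘ f)(2) with 1 ≠ 2, so g ∘ f is not injective.

not injective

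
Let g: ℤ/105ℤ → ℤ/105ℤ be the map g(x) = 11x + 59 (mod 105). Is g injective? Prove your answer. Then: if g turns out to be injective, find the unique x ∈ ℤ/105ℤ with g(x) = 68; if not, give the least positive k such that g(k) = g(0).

Recall that g is injective when g(x_1) = g(x_2) forces x_1 = x_2.
Suppose g(x_1) = g(x_2) in ℤ/105ℤ. Then 11x_1 + 59 ≡ 11x_2 + 59 (mod 105), thus 11(x_1 − x_2) ≡ 0 (mod 105).
Since gcd(11, 105) = 1, 11 is invertible modulo 105, thus x_1 − x_2 ≡ 0 (mod 105), i.e. x_1 = x_2.
Hence g is injective.
We now compute 11⁻¹ mod 105 explicitly. Euclid's algorithm: 105 = 9·11 + 6, 11 = 1·6 + 5, 6 = 1·5 + 1; back-substituting gives 1 = 86·11 − 9·105, so 11⁻¹ ≡ 86 (mod 105).
Since g is injective, we find g⁻¹(68): we need 11x ≡ 68 − 59 ≡ 9 (mod 105). Using 11⁻¹ = 86: x ≡ 86·9 = 774 = 7·105 + 39, so x = 39.
Check: g(39) = 11·39 + 59 = 488 = 4·105 + 68 ≡ 68 (mod 105).

39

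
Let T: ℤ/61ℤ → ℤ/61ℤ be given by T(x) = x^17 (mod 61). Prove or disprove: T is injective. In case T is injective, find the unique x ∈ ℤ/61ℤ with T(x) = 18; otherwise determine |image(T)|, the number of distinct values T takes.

Since 61 is prime, the nonzero elements of ℤ/61ℤ form a cyclic group of order 60.
As gcd(17, 60) = 1, raising to the 17th power is a bijection on this group: if x_1^17 ≡ x_2^17 then (x_1x_2^{−1})^17 = 1, and the only element of order dividing gcd(17, 60) = 1 is 1, so x_1 = x_2.
With T(0) = 0 this makes T injective on all of ℤ/61ℤ, hence bijective (finite equal-size domain and codomain). In particular T is injective.
Since T is injective, we find the preimage of 18. The inverse of x ↦ x^17 on (ℤ/61ℤ)^× is x ↦ x^53, because 17·53 = 901 = 15·60 + 1 ≡ 1 (mod 60) and x^{60} = 1 for x ≠ 0 (Fermat). So T⁻¹(18) = 18^53 mod 61.
Repeated squaring mod 61: 18^1 ≡ 18, 18^2 ≡ 18² = 324 ≡ 19, 18^4 ≡ 19² = 361 ≡ 56, 18^8 ≡ 56² = 3136 ≡ 25, 18^16 ≡ 25² = 625 ≡ 15, 18^32 ≡ 15² = 225 ≡ 42. Since 53 = 32 + 16 + 4 + 1, 18^53 ≡ 42·15·56·18: 42·15 = 630 ≡ 20, then 20·56 = 1120 ≡ 22, then 22·18 = 396 ≡ 30. So 18^53 ≡ 30 (mod 61).
Hence T⁻¹(18) = 30.

30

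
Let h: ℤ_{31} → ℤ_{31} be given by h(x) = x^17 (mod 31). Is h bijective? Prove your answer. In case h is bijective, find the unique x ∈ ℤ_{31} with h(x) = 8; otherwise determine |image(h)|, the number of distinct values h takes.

Since 31 is prime, the nonzero elements of ℤ_{31} form a cyclic group of order 30.
As gcd(17, 30) = 1, raising to the 17th power is a bijection on this group: if s^17 ≡ t^17 then (st^{−1})^17 = 1, and the only element of order dividing gcd(17, 30) = 1 is 1, so s = t.
With h(0) = 0 this makes h injective on all of ℤ_{31}, hence bijective (finite equal-size domain and codomain). In particular h is bijective.
Since h is bijective, we find the preimage of 8. The inverse of x ↦ x^17 on (ℤ_{31})^× is x ↦ x^23, because 17·23 = 391 = 13·30 + 1 ≡ 1 (mod 30) and x^{30} = 1 for x ≠ 0 (Fermat). So h⁻¹(8) = 8^23 mod 31.
Repeated squaring mod 31: 8^1 ≡ 8, 8^2 ≡ 8² = 64 ≡ 2, 8^4 ≡ 2² = 4, 8^8 ≡ 4² = 16, 8^16 ≡ 16² = 256 ≡ 8. Since 23 = 16 + 4 + 2 + 1, 8^23 ≡ 8·4·2·8: 8·4 = 32 ≡ 1, then 1·2 = 2, then 2·8 = 16. So 8^23 ≡ 16 (mod 31).
Hence h⁻¹(8) = 16.

16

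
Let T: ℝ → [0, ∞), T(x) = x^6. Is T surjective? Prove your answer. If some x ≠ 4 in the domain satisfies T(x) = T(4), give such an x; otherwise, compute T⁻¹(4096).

-4

For any y ∈ [0, ∞), x = y^{1/6} ∈ ℝ satisfies x^6 = y, so T is surjective.
For the follow-up, such an x exists: taking x = −4 ∈ ℝ gives T(−4) = 4096 = T(4) with −4 ≠ 4.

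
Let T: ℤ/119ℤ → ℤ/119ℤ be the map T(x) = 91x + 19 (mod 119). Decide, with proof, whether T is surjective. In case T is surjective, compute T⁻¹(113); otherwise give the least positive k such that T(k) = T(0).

Recall that surjectivity means every element of the codomain has a preimage under T.
Since gcd(91, 119) = 7, we have 91x ≡ 0 (mod 7) for all x, so T(x) ≡ 5 (mod 7).
But 0 ≢ 5 (mod 7), so 0 ∈ ℤ/119ℤ has no preimage. Hence T is not surjective.
Since T is not surjective, we find the least positive k with T(k) = T(0): this means 91k ≡ 0 (mod 119), i.e. 119 ∣ 91k. Since gcd(91, 119) = 7, dividing through by 7 this holds exactly when 17 ∣ 13k, and as gcd(13, 17) = 1, exactly when 17 ∣ k.
The smallest positive such k is 17.

17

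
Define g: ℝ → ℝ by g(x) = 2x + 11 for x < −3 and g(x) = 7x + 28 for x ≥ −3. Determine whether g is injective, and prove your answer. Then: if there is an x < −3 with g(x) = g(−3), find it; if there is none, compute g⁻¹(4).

-7/2

Both pieces are strictly increasing (slopes 2 and 7), so each is injective on its own interval.
The left piece maps (−∞, −3) onto (−∞, 5); the right piece maps [−3, ∞) onto [7, ∞).
These images are disjoint, so no value is attained by both pieces. Thus g is injective.
Because the two images are disjoint, no x < −3 has g(x) = g(−3), so we compute g⁻¹(4): 4 lies in (−∞, 5), so solve 2x + 11 = 4: x = (4 − 11)/2 = −7/2.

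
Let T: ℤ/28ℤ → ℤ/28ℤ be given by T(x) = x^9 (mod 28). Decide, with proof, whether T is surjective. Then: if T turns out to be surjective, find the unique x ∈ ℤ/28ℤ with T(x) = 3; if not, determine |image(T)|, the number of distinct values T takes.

9

T(2): Repeated squaring mod 28: 2^1 ≡ 2, 2^2 ≡ 2² = 4, 2^4 ≡ 4² = 16, 2^8 ≡ 16² = 256 ≡ 4. Since 9 = 8 + 1, 2^9 ≡ 4·2: 4·2 = 8. So 2^9 ≡ 8 (mod 28).
T(4): Repeated squaring mod 28: 4^1 ≡ 4, 4^2 ≡ 4² = 16, 4^4 ≡ 16² = 256 ≡ 4, 4^8 ≡ 4² = 16. Since 9 = 8 + 1, 4^9 ≡ 16·4: 16·4 = 64 ≡ 8. So 4^9 ≡ 8 (mod 28).
So T(2) = T(4) = 8 while 2 ≠ 4, so T is not injective.
A non-injective map from the 28-element set ℤ/28ℤ to itself takes at most 27 distinct values, so it cannot be surjective. Thus T is not surjective.
Since T is not surjective, we determine |image(T)|. Computing x^9 mod 28 for each x (by repeated squaring, reducing mod 28 at every step), the values T(0), T(1), …, T(27) are: 0, 1, 8, 27, 8, 13, 20, 7, 8, 1, 20, 15, 20, 13, 0, 15, 8, 13, 8, 27, 20, 21, 8, 15, 20, 1, 20, 27.
The distinct values are {0, 1, 7, 8, 13, 15, 20, 21, 27}; there are 9 of them.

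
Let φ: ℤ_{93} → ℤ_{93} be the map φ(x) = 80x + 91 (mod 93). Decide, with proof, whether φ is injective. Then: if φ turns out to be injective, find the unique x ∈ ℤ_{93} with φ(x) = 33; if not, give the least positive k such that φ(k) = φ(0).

Suppose φ(s) = φ(t) in ℤ_{93}. Then 80s + 91 ≡ 80t + 91 (mod 93), hence 80(s − t) ≡ 0 (mod 93).
Since gcd(80, 93) = 1, 80 is invertible modulo 93, hence s − t ≡ 0 (mod 93), i.e. s = t.
Thus φ is injective.
We now compute 80⁻¹ mod 93 explicitly. Euclid's algorithm: 93 = 1·80 + 13, 80 = 6·13 + 2, 13 = 6·2 + 1; back-substituting gives 1 = 50·80 − 43·93, so 80⁻¹ ≡ 50 (mod 93).
Since φ is injective, we find φ⁻¹(33): we need 80x ≡ 33 − 91 ≡ 35 (mod 93). Using 80⁻¹ = 50: x ≡ 50·35 = 1750 = 18·93 + 76, so x = 76.
Check: φ(76) = 80·76 + 91 = 6171 = 66·93 + 33 ≡ 33 (mod 93).

76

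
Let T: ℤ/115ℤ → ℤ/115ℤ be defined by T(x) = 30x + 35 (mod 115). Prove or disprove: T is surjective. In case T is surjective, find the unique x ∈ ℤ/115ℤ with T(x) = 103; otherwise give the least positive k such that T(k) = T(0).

23

Recall that surjectivity means every element of the codomain has a preimage under T.
Since gcd(30, 115) = 5, we have 30x ≡ 0 (mod 5) for all x, so T(x) ≡ 0 (mod 5).
But 1 ≢ 0 (mod 5), so 1 ∈ ℤ/115ℤ has no preimage. Therefore T is not surjective.
Since T is not surjective, we find the least positive k with T(k) = T(0): this means 30k ≡ 0 (mod 115), i.e. 115 ∣ 30k. Since gcd(30, 115) = 5, dividing through by 5 this holds exactly when 23 ∣ 6k, and as gcd(6, 23) = 1, exactly when 23 ∣ k.
The smallest positive such k is 23.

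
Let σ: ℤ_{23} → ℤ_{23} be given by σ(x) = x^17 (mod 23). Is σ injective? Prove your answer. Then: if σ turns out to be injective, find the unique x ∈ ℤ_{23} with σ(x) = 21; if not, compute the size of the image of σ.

19

Since 23 is prime, the nonzero elements of ℤ_{23} form a cyclic group of order 22.
As gcd(17, 22) = 1, raising to the 17th power is a bijection on this group: if a^17 ≡ b^17 then (ab^{−1})^17 = 1, and the only element of order dividing gcd(17, 22) = 1 is 1, so a = b.
With σ(0) = 0 this makes σ injective on all of ℤ_{23}, hence bijective (finite equal-size domain and codomain). In particular σ is injective.
Since σ is injective, we find the preimage of 21. The inverse of x ↦ x^17 on (ℤ_{23})^× is x ↦ x^13, because 17·13 = 221 = 10·22 + 1 ≡ 1 (mod 22) and x^{22} = 1 for x ≠ 0 (Fermat). So σ⁻¹(21) = 21^13 mod 23.
Repeated squaring mod 23: 21^1 ≡ 21, 21^2 ≡ 21² = 441 ≡ 4, 21^4 ≡ 4² = 16, 21^8 ≡ 16² = 256 ≡ 3. Since 13 = 8 + 4 + 1, 21^13 ≡ 3·16·21: 3·16 = 48 ≡ 2, then 2·21 = 42 ≡ 19. So 21^13 ≡ 19 (mod 23).
Hence σ⁻¹(21) = 19.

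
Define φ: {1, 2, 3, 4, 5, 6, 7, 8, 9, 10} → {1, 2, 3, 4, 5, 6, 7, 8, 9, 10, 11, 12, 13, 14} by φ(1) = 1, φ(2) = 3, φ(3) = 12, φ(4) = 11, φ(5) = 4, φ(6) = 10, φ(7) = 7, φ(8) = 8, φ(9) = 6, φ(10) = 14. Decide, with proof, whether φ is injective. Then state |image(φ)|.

10

The values φ(1), …, φ(10) are 1, 3, 12, 11, 4, 10, 7, 8, 6, 14 — all distinct.
So φ(u) = φ(v) only when u = v, and φ is injective.
The image of φ is {1, 3, 4, 6, 7, 8, 10, 11, 12, 14}, which has 10 elements.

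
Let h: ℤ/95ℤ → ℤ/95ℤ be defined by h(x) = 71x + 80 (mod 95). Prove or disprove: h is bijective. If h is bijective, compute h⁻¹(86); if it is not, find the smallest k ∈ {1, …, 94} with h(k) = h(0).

If h(u) = h(v), then 71u ≡ 71v (mod 95). Because gcd(71, 95) = 1, we may cancel 71 to get u ≡ v (mod 95).
We now compute 71⁻¹ mod 95 explicitly. Euclid's algorithm: 95 = 1·71 + 24, 71 = 2·24 + 23, 24 = 1·23 + 1; back-substituting gives 1 = 91·71 − 68·95, so 71⁻¹ ≡ 91 (mod 95).
Then y ↦ 91(y − 80) is a two-sided inverse to h, so every y ∈ ℤ/95ℤ has a preimage.
Hence h is bijective.
Since h is bijective, we compute h⁻¹(86): solve 71x + 80 ≡ 86 (mod 95), i.e. 71x ≡ 6 (mod 95).
Multiplying by 71⁻¹ = 91 gives x ≡ 91·6 = 546 = 5·95 + 71 ≡ 71 (mod 95).
Check: h(71) = 71·71 + 80 = 5121 = 53·95 + 86 ≡ 86 (mod 95).

71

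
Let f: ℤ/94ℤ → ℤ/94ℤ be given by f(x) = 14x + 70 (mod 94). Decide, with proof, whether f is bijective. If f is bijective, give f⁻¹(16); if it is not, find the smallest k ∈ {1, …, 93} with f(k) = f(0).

By definition, injectivity means: for all x_1, x_2 in the domain, f(x_1) = f(x_2) implies x_1 = x_2.
We have gcd(14, 94) = 2 > 1. Taking x_1 = 0 and x_2 = 47: f(0) = 70 and f(47) = 14·47 + 70 = 728 ≡ 70 (mod 94).
So f(0) = f(47) while 0 ≠ 47, thus f is not injective, hence not bijective.
Since f is not bijective, we find the least positive k with f(k) = f(0): this means 14k ≡ 0 (mod 94), i.e. 94 ∣ 14k. Since gcd(14, 94) = 2, dividing through by 2 this holds exactly when 47 ∣ 7k, and as gcd(7, 47) = 1, exactly when 47 ∣ k.
The smallest positive such k is 47.

47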